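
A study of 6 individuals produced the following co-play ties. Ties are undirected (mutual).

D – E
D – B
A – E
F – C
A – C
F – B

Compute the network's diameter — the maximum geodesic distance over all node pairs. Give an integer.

3

Eccentricity of each node (its greatest distance to any other): A:3, B:3, C:3, D:3, E:3, F:3.
The maximum eccentricity is 3, realized for instance by the pair A–B via A – E – D – B. So the diameter is 3.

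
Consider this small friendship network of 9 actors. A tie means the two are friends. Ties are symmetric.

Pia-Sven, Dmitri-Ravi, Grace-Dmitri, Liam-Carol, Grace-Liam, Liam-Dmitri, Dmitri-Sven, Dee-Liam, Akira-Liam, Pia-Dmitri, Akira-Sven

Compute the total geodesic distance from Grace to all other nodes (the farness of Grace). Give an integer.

Distances from Grace: Akira:2, Carol:2, Dee:2, Dmitri:1, Liam:1, Pia:2, Ravi:2, Sven:2.
Sum = 2 + 2 + 2 + 1 + 1 + 2 + 2 + 2 = 14.

14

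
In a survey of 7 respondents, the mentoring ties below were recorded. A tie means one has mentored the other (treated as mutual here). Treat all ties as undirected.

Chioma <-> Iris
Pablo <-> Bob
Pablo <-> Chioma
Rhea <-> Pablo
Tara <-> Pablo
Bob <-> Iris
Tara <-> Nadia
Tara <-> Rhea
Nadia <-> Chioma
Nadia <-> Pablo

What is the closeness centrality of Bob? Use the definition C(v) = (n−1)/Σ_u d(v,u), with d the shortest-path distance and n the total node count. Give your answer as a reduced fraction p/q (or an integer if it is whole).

3/5

Distances from Bob: Chioma:2, Iris:1, Nadia:2, Pablo:1, Rhea:2, Tara:2. Sum = 10.
n = 7, so closeness = 6/10 = 3/5.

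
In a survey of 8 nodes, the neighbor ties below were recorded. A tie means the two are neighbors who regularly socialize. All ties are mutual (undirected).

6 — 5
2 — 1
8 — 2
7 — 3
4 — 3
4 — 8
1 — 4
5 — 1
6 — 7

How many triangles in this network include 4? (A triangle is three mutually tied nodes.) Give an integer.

0

4's neighbors are 1, 3, and 8, but none of them are tied to each other, so no triangle contains 4.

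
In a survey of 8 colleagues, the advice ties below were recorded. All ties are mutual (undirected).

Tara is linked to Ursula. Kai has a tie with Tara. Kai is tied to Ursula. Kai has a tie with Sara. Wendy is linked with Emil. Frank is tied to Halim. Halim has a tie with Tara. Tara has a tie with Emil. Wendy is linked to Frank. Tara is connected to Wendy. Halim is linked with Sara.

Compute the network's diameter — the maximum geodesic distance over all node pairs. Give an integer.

3

Eccentricity of each node (its greatest distance to any other): Emil:3, Frank:3, Halim:2, Kai:3, Sara:3, Tara:2, Ursula:3, Wendy:3.
The maximum eccentricity is 3, realized for instance by the pair Emil–Sara via Emil – Tara – Kai – Sara. So the diameter is 3.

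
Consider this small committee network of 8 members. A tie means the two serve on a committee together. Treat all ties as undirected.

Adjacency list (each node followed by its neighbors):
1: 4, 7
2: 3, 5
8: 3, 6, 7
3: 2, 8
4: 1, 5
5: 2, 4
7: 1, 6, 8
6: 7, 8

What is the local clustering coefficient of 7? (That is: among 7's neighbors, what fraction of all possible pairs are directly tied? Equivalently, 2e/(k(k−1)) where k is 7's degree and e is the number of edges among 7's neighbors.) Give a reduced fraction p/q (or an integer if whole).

1/3

7's neighbors: 1, 6, and 8 (k = 3).
Possible neighbor pairs: C(3,2) = 3. Edges among them: 6–8 → e = 1.
Clustering(7) = 1/3.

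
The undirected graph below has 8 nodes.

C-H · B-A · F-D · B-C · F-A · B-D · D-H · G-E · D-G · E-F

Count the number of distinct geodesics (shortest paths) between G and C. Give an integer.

The shortest distance is 3. The length-3 paths are: G–D–B–C; G–D–H–C.
That gives 2 distinct shortest paths.

2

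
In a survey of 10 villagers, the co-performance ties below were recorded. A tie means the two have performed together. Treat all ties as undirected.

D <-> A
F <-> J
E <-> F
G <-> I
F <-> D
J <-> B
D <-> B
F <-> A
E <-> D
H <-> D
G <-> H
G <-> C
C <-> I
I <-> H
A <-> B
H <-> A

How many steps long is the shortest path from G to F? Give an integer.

3

One shortest route is G – H – D – F, which uses 3 edges, and at distance 2 from G we only reach {A, D}, which does not include F. So d(G,F) = 3.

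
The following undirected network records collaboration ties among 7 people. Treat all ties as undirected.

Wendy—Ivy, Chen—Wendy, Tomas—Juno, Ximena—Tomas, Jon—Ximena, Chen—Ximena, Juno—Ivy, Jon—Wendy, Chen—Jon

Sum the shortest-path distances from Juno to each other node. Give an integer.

12

Distances from Juno: Chen:3, Ivy:1, Jon:3, Tomas:1, Wendy:2, Ximena:2.
Sum = 3 + 1 + 3 + 1 + 2 + 2 = 12.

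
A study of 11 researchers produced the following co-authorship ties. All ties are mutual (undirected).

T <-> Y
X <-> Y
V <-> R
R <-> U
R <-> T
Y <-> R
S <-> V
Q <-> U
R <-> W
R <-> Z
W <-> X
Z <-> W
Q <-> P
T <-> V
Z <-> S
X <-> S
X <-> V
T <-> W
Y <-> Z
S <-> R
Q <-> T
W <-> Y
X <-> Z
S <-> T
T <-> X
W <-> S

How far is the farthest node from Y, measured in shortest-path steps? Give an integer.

3

Distances from Y: P:3, Q:2, R:1, S:2, T:1, U:2, V:2, W:1, X:1, Z:1.
The largest is 3 (to P), so the eccentricity of Y is 3.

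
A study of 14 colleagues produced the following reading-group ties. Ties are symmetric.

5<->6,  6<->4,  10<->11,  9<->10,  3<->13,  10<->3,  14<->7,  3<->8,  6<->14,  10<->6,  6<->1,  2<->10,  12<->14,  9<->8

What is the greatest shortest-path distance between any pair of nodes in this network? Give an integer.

5

Eccentricity of each node (its greatest distance to any other): 1:4, 2:4, 3:4, 4:4, 5:4, 6:3, 7:5, 8:5, 9:4, 10:3, 11:4, 12:5, 13:5, 14:4.
The maximum eccentricity is 5, realized for instance by the pair 8–12 via 8 – 9 – 10 – 6 – 14 – 12. So the diameter is 5.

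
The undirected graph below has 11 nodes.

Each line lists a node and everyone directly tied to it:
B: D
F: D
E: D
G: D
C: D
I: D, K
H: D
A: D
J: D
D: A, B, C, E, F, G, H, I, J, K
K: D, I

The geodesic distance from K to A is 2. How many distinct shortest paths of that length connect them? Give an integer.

1

The shortest distance is 2, and the only length-2 path is K–D–A. So there is exactly 1 shortest path.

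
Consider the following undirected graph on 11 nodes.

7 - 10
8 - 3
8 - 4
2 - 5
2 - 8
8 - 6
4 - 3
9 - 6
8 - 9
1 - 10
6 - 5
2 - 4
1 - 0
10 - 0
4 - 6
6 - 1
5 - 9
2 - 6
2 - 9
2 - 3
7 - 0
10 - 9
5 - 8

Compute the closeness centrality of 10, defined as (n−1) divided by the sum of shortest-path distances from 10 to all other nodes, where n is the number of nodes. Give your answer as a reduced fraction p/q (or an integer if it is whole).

5/9

Distances from 10: 0:1, 1:1, 2:2, 3:3, 4:3, 5:2, 6:2, 7:1, 8:2, 9:1. Sum = 18.
n = 11, so closeness = 10/18 = 5/9.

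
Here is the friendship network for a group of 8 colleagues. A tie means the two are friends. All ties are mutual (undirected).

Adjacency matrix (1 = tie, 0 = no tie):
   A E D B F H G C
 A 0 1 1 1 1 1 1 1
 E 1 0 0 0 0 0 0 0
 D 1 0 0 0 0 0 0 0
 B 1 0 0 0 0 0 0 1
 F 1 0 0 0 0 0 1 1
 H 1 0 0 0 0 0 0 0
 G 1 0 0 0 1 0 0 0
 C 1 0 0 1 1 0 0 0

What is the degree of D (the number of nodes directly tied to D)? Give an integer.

D is directly tied to A. That is 1 neighbor, so the degree of D is 1.

1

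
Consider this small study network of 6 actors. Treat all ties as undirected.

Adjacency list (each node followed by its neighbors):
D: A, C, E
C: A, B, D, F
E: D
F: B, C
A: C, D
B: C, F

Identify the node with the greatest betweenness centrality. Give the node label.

C

Unnormalized betweenness of each node: A:0, B:0, C:6, D:4, E:0, F:0.
C has the largest value, 6, making it the main broker — the node through which the most shortest paths run.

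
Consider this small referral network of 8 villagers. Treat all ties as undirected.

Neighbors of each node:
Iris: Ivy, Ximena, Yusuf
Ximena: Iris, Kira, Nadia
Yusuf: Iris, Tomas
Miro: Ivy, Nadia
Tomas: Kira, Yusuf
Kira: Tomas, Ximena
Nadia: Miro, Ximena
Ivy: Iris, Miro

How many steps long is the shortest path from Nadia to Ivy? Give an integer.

2

One shortest route is Nadia – Miro – Ivy, which uses 2 edges, and Nadia and Ivy are not directly tied, so nothing shorter exists. So d(Nadia,Ivy) = 2.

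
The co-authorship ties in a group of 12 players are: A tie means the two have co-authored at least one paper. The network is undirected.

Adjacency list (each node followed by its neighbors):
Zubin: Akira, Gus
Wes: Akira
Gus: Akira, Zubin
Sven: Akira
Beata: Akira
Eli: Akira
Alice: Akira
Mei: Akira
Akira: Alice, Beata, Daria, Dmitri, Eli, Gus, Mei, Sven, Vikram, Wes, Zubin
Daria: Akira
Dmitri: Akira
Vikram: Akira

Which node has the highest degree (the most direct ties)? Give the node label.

Akira

Degrees — Akira:11, Alice:1, Beata:1, Daria:1, Dmitri:1, Eli:1, Gus:2, Mei:1, Sven:1, Vikram:1, Wes:1, Zubin:2.
The maximum is 11, attained only by Akira.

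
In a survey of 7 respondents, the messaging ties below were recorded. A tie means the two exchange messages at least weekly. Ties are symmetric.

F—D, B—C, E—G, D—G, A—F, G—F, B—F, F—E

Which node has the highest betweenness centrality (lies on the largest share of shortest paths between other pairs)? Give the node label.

Unnormalized betweenness of each node: A:0, B:5, C:0, D:0, E:0, F:23/2, G:1/2.
F has the largest value, 23/2, making it the main broker — the node through which the most shortest paths run.

F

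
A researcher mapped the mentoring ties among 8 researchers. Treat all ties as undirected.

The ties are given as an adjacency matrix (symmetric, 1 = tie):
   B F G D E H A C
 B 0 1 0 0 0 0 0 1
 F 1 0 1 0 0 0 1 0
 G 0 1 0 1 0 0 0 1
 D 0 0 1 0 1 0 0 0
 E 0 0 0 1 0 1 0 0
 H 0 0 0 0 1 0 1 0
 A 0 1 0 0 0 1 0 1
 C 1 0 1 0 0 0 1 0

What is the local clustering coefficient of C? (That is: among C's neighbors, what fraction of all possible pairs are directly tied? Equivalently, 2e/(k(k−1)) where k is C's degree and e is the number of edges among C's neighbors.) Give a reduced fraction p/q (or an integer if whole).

0

C's neighbors: A, B, and G (k = 3).
Possible neighbor pairs: C(3,2) = 3. Edges among them: none → e = 0.
Clustering(C) = 0/3 = 0.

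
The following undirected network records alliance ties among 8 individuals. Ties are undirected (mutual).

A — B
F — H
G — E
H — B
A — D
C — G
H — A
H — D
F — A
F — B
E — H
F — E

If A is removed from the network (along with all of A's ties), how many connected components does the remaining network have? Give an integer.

A's neighbors (B, D, F, and H) remain reachable from one another through other ties, so the rest of the network stays in one piece.

1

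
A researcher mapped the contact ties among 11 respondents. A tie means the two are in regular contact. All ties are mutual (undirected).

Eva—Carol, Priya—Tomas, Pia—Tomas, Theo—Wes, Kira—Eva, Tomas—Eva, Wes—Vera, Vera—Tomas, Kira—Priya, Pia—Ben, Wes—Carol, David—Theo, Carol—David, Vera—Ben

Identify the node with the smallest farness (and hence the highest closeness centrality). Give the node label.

Tomas

Farness (sum of distances to all others) for each node — Ben:26, Carol:20, David:27, Eva:19, Kira:26, Pia:25, Priya:25, Theo:27, Tomas:18, Vera:19, Wes:20.
The smallest farness is 18, for Tomas, so Tomas has the highest closeness.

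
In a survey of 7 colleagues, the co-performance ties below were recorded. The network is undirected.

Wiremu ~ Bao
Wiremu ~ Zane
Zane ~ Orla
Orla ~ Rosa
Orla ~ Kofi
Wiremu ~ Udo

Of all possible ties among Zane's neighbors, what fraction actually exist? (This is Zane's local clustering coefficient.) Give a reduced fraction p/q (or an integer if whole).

0

Zane's neighbors: Orla and Wiremu (k = 2).
Possible neighbor pairs: C(2,2) = 1. Edges among them: none → e = 0.
Clustering(Zane) = 0/1.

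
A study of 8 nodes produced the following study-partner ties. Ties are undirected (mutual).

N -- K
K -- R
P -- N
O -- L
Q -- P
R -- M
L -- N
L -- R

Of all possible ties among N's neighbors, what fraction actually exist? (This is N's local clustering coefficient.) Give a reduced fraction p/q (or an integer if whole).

0

N's neighbors: K, L, and P (k = 3).
Possible neighbor pairs: C(3,2) = 3. Edges among them: none → e = 0.
Clustering(N) = 0/3 = 0.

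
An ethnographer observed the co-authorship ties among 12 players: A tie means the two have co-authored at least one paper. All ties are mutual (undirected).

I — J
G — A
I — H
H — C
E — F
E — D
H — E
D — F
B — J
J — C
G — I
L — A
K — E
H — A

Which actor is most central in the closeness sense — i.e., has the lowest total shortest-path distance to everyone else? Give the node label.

H

Farness (sum of distances to all others) for each node — A:25, B:39, C:25, D:32, E:23, F:32, G:29, H:19, I:23, J:29, K:33, L:35.
The smallest farness is 19, for H, so H has the highest closeness.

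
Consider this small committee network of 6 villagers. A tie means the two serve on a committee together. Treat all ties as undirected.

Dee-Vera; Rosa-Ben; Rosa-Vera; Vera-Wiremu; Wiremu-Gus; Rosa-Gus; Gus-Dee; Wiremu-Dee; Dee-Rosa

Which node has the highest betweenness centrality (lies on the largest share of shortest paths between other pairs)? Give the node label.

Rosa

Unnormalized betweenness of each node: Ben:0, Dee:1, Gus:2/3, Rosa:13/3, Vera:2/3, Wiremu:1/3.
Rosa has the largest value, 13/3, making it the main broker — the node through which the most shortest paths run.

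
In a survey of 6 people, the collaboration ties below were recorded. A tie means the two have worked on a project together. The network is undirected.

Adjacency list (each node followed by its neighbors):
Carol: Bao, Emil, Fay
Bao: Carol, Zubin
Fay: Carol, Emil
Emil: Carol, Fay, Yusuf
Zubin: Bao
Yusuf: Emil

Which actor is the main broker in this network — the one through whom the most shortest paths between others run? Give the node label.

Unnormalized betweenness of each node: Bao:4, Carol:6, Emil:4, Fay:0, Yusuf:0, Zubin:0.
Carol has the largest value, 6, making it the main broker — the node through which the most shortest paths run.

Carol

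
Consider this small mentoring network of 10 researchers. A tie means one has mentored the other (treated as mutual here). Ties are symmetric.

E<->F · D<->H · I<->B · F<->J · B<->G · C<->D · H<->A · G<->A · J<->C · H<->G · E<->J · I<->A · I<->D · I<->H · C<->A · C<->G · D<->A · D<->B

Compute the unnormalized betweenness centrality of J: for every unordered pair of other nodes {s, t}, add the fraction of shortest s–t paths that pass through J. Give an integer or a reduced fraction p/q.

14

Pairs whose geodesics pass through J — E–H: 3/3; E–I: 2/2; E–G: 1; E–A: 1; E–D: 1; E–B: 2/2; E–C: 1; F–H: 3/3; F–I: 2/2; F–G: 1; F–A: 1; F–D: 1; F–B: 2/2; F–C: 1.
All other pairs contribute 0.
Summing the contributions gives betweenness(J) = 14.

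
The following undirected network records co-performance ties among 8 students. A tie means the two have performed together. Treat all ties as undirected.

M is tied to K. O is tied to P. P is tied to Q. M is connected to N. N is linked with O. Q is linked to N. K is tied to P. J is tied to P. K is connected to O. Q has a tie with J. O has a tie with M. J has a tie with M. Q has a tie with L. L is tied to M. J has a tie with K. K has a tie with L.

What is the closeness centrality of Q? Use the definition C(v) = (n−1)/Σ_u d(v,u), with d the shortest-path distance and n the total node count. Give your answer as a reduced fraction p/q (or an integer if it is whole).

Distances from Q: J:1, K:2, L:1, M:2, N:1, O:2, P:1. Sum = 10.
n = 8, so closeness = 7/10.

7/10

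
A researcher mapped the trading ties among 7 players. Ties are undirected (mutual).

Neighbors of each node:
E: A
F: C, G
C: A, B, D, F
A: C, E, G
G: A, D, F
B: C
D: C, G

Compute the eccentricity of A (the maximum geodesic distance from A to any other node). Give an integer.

Distances from A: B:2, C:1, D:2, E:1, F:2, G:1.
The largest is 2 (to B, D, and F), so the eccentricity of A is 2.

2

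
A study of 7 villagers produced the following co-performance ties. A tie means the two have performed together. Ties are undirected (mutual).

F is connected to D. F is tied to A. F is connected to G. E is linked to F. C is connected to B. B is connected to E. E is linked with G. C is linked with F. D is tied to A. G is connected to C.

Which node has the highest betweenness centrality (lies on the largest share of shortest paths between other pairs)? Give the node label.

F

Unnormalized betweenness of each node: A:0, B:1/3, C:2, D:0, E:2, F:25/3, G:1/3.
F has the largest value, 25/3, making it the main broker — the node through which the most shortest paths run.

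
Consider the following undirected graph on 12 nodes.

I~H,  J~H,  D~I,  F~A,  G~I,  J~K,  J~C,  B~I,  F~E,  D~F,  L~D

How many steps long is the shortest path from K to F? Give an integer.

One shortest route is K – J – H – I – D – F, which uses 5 edges, and at distance 4 from K we only reach {B, D, G}, which does not include F. So d(K,F) = 5.

5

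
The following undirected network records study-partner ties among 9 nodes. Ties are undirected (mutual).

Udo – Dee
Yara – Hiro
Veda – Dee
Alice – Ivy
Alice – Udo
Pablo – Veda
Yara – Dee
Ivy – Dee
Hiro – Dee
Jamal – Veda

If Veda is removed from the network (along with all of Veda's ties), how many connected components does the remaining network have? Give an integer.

3

Without Veda, the remaining ties split the others into: {Alice, Dee, Hiro, Ivy, Udo, Yara}; {Pablo}; {Jamal}.
That's 3 separate components.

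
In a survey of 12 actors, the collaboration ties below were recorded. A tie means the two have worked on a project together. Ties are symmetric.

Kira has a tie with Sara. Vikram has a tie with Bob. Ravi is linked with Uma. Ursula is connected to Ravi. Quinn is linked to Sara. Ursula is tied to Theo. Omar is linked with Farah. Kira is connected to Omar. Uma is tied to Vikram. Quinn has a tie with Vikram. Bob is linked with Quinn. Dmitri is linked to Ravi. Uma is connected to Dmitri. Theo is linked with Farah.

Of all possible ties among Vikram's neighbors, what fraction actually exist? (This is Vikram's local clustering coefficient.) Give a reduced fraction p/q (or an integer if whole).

1/3

Vikram's neighbors: Bob, Quinn, and Uma (k = 3).
Possible neighbor pairs: C(3,2) = 3. Edges among them: Bob–Quinn → e = 1.
Clustering(Vikram) = 1/3.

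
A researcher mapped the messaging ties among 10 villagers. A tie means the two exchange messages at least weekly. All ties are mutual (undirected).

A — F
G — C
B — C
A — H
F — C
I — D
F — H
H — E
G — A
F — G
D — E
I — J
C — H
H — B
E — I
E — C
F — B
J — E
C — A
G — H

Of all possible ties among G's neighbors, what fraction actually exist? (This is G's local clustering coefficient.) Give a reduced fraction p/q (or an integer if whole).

G's neighbors: A, C, F, and H (k = 4).
Possible neighbor pairs: C(4,2) = 6. Edges among them: A–C, A–F, A–H, C–F, C–H, F–H → e = 6.
Clustering(G) = 6/6 = 1.

1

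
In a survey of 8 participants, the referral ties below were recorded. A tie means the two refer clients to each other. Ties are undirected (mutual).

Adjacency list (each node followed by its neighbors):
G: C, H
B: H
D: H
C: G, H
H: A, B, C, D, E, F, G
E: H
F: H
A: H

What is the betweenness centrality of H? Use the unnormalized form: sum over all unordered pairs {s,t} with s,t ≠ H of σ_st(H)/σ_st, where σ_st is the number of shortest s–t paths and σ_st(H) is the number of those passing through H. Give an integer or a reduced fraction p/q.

Pairs whose geodesics pass through H — A–D: 1; A–G: 1; A–B: 1; A–F: 1; A–E: 1; A–C: 1; D–G: 1; D–B: 1; D–F: 1; D–E: 1; D–C: 1; G–B: 1; G–F: 1; G–E: 1 … (+6 more pairs).
All other pairs contribute 0.
Summing the contributions gives betweenness(H) = 20.

20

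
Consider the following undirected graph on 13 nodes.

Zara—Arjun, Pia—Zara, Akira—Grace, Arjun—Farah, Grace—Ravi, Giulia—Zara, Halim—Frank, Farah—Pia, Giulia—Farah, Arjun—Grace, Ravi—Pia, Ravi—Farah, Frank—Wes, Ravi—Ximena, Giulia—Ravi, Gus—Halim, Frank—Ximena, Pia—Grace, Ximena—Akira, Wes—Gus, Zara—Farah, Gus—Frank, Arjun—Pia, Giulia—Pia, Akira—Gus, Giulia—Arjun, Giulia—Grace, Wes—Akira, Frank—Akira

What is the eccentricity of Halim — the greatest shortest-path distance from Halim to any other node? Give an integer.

5

Distances from Halim: Akira:2, Arjun:4, Farah:4, Frank:1, Giulia:4, Grace:3, Gus:1, Pia:4, Ravi:3, Wes:2, Ximena:2, Zara:5.
The largest is 5 (to Zara), so the eccentricity of Halim is 5.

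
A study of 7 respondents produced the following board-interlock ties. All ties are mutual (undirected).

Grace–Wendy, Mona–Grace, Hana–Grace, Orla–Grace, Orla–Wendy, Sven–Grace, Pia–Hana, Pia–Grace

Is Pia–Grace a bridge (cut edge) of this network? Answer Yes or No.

Even without that edge, Pia still reaches Grace via Pia – Hana – Grace, so the network stays connected. Not a bridge.

No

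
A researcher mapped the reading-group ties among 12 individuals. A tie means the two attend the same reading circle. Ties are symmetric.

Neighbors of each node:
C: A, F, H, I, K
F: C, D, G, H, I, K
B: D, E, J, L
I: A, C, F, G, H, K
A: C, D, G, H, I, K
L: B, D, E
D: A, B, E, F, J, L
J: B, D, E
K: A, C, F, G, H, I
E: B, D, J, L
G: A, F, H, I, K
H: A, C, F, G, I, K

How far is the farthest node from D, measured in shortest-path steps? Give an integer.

2

Distances from D: A:1, B:1, C:2, E:1, F:1, G:2, H:2, I:2, J:1, K:2, L:1.
The largest is 2 (to I, K, C, G, and H), so the eccentricity of D is 2.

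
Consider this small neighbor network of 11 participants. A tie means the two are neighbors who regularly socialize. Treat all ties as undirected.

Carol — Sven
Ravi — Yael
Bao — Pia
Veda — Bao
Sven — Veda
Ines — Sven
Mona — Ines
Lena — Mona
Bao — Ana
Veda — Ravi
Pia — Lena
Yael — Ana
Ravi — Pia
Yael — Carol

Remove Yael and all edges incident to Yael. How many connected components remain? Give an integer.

1

Yael's neighbors (Ana, Carol, and Ravi) remain reachable from one another through other ties, so the rest of the network stays in one piece.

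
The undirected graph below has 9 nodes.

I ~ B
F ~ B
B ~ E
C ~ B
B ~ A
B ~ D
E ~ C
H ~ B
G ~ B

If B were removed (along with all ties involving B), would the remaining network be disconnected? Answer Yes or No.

Removing B leaves {F} with no path to {I}, so the network splits into 7 components. B is a cut vertex.

Yes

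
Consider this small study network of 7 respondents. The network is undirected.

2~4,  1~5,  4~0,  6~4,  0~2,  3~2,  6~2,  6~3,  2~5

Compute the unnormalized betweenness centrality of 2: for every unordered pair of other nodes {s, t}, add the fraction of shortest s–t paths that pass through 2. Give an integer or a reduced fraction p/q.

10

Pairs whose geodesics pass through 2 — 6–0: 1/2; 6–1: 1; 6–5: 1; 4–3: 1/2; 4–1: 1; 4–5: 1; 3–0: 1; 3–1: 1; 3–5: 1; 0–1: 1; 0–5: 1.
All other pairs contribute 0.
Summing the contributions gives betweenness(2) = 10.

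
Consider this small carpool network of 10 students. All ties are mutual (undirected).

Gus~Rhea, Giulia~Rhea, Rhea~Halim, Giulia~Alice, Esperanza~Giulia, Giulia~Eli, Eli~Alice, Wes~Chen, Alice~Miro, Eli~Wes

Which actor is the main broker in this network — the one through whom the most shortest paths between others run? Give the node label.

Unnormalized betweenness of each node: Alice:8, Chen:0, Eli:14, Esperanza:0, Giulia:23, Gus:0, Halim:0, Miro:0, Rhea:15, Wes:8.
Giulia has the largest value, 23, making it the main broker — the node through which the most shortest paths run.

Giulia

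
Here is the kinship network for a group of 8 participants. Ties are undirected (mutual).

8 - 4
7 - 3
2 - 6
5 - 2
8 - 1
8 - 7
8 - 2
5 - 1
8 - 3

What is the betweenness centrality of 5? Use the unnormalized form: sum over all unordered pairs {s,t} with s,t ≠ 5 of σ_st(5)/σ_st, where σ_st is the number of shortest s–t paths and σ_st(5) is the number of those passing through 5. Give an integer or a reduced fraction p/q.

1

Pairs whose geodesics pass through 5 — 2–1: 1/2; 1–6: 1/2.
All other pairs contribute 0.
Summing the contributions gives betweenness(5) = 1.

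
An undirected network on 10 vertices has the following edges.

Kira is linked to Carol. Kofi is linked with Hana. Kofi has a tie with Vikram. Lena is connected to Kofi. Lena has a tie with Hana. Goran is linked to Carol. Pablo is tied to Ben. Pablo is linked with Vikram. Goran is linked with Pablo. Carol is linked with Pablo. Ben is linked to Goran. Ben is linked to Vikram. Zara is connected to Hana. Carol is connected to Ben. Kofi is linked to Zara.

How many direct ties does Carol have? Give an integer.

4

Carol is directly tied to Ben, Goran, Kira, and Pablo. That is 4 neighbors, so the degree of Carol is 4.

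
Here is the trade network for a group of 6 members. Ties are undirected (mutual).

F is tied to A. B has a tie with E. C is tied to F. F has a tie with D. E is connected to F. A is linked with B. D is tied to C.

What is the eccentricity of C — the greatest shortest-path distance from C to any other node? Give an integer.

3

Distances from C: A:2, B:3, D:1, E:2, F:1.
The largest is 3 (to B), so the eccentricity of C is 3.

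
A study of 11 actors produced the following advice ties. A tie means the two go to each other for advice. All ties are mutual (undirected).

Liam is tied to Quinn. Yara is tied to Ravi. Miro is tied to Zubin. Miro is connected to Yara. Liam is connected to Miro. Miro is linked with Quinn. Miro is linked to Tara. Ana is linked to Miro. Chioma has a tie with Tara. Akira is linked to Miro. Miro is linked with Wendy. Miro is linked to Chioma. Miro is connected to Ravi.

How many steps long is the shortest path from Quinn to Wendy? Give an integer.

2

One shortest route is Quinn – Miro – Wendy, which uses 2 edges, and Quinn and Wendy are not directly tied, so nothing shorter exists. So d(Quinn,Wendy) = 2.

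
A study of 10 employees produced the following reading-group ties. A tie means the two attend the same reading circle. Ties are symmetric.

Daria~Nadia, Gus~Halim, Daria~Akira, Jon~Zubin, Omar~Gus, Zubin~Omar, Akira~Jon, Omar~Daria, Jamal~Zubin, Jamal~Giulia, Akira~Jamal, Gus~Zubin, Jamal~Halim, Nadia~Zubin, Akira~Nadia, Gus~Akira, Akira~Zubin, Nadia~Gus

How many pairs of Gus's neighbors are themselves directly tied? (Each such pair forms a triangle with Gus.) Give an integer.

Gus's neighbors: Akira, Halim, Nadia, Omar, and Zubin.
Neighbor pairs that are themselves tied: Gus–Akira–Nadia; Gus–Akira–Zubin; Gus–Nadia–Zubin; Gus–Omar–Zubin. Each forms one triangle with Gus, for 4 in total.

4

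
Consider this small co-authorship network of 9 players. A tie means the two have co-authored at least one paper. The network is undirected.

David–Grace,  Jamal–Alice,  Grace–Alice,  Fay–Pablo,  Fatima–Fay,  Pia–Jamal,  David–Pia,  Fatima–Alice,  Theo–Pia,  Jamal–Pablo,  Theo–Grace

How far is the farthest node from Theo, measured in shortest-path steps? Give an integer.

Distances from Theo: Alice:2, David:2, Fatima:3, Fay:4, Grace:1, Jamal:2, Pablo:3, Pia:1.
The largest is 4 (to Fay), so the eccentricity of Theo is 4.

4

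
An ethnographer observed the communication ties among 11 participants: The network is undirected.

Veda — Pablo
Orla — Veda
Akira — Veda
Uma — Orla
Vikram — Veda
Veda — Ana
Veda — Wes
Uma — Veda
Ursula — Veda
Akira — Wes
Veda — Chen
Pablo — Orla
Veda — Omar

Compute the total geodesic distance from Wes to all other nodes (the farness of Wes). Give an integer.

Distances from Wes: Akira:1, Ana:2, Chen:2, Omar:2, Orla:2, Pablo:2, Uma:2, Ursula:2, Veda:1, Vikram:2.
Sum = 1 + 2 + 2 + 2 + 2 + 2 + 2 + 2 + 1 + 2 = 18.

18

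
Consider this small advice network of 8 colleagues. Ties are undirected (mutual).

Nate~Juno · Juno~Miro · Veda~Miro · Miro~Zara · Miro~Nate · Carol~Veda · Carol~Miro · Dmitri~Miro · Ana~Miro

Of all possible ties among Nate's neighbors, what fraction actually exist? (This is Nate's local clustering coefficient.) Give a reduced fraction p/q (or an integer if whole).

1

Nate's neighbors: Juno and Miro (k = 2).
Possible neighbor pairs: C(2,2) = 1. Edges among them: Juno–Miro → e = 1.
Clustering(Nate) = 1/1.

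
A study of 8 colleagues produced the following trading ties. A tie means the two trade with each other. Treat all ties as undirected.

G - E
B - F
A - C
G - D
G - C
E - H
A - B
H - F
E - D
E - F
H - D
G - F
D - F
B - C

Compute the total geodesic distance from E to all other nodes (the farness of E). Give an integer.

Distances from E: A:3, B:2, C:2, D:1, F:1, G:1, H:1.
Sum = 3 + 2 + 2 + 1 + 1 + 1 + 1 = 11.

11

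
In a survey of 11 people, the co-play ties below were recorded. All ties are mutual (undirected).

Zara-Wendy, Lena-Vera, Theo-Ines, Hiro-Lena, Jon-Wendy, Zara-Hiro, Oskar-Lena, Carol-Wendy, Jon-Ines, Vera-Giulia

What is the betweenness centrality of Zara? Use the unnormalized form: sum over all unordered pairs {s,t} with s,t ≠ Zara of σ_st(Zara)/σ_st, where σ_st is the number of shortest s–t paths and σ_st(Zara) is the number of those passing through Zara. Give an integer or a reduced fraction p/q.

25

Pairs whose geodesics pass through Zara — Oskar–Theo: 1; Oskar–Jon: 1; Oskar–Carol: 1; Oskar–Wendy: 1; Oskar–Ines: 1; Theo–Hiro: 1; Theo–Vera: 1; Theo–Lena: 1; Theo–Giulia: 1; Hiro–Jon: 1; Hiro–Carol: 1; Hiro–Wendy: 1; Hiro–Ines: 1; Jon–Vera: 1 … (+11 more pairs).
All other pairs contribute 0.
Summing the contributions gives betweenness(Zara) = 25.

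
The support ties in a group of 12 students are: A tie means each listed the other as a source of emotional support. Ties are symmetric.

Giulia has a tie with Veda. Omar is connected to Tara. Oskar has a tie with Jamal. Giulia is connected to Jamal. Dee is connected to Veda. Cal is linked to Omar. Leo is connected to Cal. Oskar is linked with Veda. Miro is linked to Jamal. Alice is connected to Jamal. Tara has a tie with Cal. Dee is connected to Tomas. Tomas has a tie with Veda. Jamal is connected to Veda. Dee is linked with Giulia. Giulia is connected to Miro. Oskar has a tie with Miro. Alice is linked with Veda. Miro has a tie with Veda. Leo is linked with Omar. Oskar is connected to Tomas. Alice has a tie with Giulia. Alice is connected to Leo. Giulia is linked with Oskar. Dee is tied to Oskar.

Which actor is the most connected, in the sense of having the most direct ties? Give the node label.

Degrees — Alice:4, Cal:3, Dee:4, Giulia:6, Jamal:5, Leo:3, Miro:4, Omar:3, Oskar:6, Tara:2, Tomas:3, Veda:7.
The maximum is 7, attained only by Veda.

Veda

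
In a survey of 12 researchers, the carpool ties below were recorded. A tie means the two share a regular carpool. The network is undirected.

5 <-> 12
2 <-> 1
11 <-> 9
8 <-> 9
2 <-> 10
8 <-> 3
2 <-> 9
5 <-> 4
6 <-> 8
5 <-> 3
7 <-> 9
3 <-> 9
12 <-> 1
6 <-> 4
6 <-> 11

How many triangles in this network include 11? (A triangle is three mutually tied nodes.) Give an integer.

11's neighbors are 6 and 9, but none of them are tied to each other, so no triangle contains 11.

0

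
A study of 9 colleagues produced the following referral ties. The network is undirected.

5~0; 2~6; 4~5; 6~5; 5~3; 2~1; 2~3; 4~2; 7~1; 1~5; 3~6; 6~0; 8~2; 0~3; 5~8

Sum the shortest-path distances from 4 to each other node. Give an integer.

15

Distances from 4: 0:2, 1:2, 2:1, 3:2, 5:1, 6:2, 7:3, 8:2.
Sum = 2 + 2 + 1 + 2 + 1 + 2 + 3 + 2 = 15.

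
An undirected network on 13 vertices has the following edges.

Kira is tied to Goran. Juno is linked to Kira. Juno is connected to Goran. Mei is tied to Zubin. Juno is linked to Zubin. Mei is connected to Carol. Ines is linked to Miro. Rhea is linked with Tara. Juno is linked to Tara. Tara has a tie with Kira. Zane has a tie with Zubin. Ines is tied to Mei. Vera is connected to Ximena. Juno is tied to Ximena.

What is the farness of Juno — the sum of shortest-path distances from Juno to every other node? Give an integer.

23

Distances from Juno: Carol:3, Goran:1, Ines:3, Kira:1, Mei:2, Miro:4, Rhea:2, Tara:1, Vera:2, Ximena:1, Zane:2, Zubin:1.
Sum = 3 + 1 + 3 + 1 + 2 + 4 + 2 + 1 + 2 + 1 + 2 + 1 = 23.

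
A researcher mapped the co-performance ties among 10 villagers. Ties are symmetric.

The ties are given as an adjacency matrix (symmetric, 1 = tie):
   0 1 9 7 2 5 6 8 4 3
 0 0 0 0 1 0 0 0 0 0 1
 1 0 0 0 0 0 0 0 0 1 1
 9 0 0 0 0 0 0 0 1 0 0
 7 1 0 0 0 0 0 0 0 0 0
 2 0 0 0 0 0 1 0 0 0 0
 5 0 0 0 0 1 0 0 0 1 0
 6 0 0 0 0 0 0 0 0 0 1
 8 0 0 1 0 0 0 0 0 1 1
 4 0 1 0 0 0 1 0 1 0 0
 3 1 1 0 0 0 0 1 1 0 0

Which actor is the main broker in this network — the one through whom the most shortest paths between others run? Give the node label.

Unnormalized betweenness of each node: 0:8, 1:6, 2:0, 3:21, 4:15, 5:8, 6:0, 7:0, 8:14, 9:0.
3 has the largest value, 21, making it the main broker — the node through which the most shortest paths run.

3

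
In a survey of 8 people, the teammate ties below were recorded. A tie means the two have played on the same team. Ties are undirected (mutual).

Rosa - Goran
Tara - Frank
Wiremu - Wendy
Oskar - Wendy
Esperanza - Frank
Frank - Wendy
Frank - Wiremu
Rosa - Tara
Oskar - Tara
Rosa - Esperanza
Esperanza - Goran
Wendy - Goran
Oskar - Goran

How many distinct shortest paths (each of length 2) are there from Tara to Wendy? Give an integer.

The shortest distance is 2. The length-2 paths are: Tara–Frank–Wendy; Tara–Oskar–Wendy.
That gives 2 distinct shortest paths.

2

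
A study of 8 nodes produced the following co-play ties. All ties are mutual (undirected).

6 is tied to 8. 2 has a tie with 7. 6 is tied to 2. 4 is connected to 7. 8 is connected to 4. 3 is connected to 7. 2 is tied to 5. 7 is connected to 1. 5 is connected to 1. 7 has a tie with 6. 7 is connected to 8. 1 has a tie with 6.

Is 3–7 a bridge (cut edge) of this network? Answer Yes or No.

Without the 3–7 edge there is no alternate route between 3 and 7, so the network disconnects. It is a bridge.

Yes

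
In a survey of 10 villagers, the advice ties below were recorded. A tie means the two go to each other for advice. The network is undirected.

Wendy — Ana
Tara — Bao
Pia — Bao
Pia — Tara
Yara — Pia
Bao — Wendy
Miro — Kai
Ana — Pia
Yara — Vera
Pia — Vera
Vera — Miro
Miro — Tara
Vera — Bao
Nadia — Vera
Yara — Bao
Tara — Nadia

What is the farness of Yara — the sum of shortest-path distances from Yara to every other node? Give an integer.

16

Distances from Yara: Ana:2, Bao:1, Kai:3, Miro:2, Nadia:2, Pia:1, Tara:2, Vera:1, Wendy:2.
Sum = 2 + 1 + 3 + 2 + 2 + 1 + 2 + 1 + 2 = 16.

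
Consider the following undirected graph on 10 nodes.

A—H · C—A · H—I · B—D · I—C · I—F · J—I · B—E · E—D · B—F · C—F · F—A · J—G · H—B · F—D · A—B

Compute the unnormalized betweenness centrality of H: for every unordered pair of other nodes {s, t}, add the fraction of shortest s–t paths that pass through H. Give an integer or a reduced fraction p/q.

7/2

Pairs whose geodesics pass through H — J–B: 1/2; J–E: 1/3; J–A: 1/3; I–B: 1/2; I–E: 1/3; I–A: 1/3; G–B: 1/2; G–E: 1/3; G–A: 1/3.
All other pairs contribute 0.
Summing the contributions gives betweenness(H) = 7/2.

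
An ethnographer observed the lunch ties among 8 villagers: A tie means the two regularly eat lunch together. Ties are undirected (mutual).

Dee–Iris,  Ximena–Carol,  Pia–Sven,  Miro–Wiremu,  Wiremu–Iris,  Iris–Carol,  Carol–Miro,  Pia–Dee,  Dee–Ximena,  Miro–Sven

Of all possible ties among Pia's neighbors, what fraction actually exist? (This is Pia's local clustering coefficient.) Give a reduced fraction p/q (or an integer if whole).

Pia's neighbors: Dee and Sven (k = 2).
Possible neighbor pairs: C(2,2) = 1. Edges among them: none → e = 0.
Clustering(Pia) = 0/1.

0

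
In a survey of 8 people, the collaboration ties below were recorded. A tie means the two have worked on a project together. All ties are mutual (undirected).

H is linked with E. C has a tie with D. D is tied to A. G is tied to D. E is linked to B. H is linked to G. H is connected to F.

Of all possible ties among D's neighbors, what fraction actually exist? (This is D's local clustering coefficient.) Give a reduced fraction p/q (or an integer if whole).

0

D's neighbors: A, C, and G (k = 3).
Possible neighbor pairs: C(3,2) = 3. Edges among them: none → e = 0.
Clustering(D) = 0/3 = 0.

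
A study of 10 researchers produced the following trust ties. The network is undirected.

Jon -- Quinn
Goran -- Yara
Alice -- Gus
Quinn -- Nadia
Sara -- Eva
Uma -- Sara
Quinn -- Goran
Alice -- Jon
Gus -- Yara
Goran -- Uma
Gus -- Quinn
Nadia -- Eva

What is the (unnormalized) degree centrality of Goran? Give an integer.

3

Goran is directly tied to Quinn, Uma, and Yara. That is 3 neighbors, so the degree of Goran is 3.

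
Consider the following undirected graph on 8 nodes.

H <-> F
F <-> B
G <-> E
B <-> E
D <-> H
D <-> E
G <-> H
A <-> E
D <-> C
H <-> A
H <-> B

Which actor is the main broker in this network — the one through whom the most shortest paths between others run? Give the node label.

Unnormalized betweenness of each node: A:1/4, B:5/4, C:0, D:25/4, E:9/2, F:0, G:1/4, H:17/2.
H has the largest value, 17/2, making it the main broker — the node through which the most shortest paths run.

H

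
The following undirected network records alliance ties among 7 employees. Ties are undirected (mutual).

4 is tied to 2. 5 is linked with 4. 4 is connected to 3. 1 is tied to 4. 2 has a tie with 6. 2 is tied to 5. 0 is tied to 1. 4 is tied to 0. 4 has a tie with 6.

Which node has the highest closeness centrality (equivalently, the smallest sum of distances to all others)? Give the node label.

Farness (sum of distances to all others) for each node — 0:10, 1:10, 2:9, 3:11, 4:6, 5:10, 6:10.
The smallest farness is 6, for 4, so 4 has the highest closeness.

4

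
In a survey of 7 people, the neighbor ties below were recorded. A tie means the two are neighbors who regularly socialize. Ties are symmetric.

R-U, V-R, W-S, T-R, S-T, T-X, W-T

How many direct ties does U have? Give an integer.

U is directly tied to R. That is 1 neighbor, so the degree of U is 1.

1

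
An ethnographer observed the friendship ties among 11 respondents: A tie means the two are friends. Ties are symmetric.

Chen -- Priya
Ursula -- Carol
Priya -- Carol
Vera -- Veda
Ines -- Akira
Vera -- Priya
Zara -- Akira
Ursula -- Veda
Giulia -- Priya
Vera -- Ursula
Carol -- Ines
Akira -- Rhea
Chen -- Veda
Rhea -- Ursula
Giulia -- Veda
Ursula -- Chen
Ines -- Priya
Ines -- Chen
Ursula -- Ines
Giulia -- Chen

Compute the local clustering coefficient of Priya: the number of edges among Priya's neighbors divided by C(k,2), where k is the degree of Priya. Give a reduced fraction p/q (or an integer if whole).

3/10

Priya's neighbors: Carol, Chen, Giulia, Ines, and Vera (k = 5).
Possible neighbor pairs: C(5,2) = 10. Edges among them: Carol–Ines, Chen–Giulia, Chen–Ines → e = 3.
Clustering(Priya) = 3/10.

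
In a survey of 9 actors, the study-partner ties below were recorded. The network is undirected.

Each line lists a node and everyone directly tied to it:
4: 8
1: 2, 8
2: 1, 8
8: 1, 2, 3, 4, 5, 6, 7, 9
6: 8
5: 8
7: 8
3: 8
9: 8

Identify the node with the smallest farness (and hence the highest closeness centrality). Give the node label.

Farness (sum of distances to all others) for each node — 1:14, 2:14, 3:15, 4:15, 5:15, 6:15, 7:15, 8:8, 9:15.
The smallest farness is 8, for 8, so 8 has the highest closeness.

8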